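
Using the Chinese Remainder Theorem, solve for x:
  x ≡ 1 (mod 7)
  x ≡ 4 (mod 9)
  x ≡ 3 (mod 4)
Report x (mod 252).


Moduli 7, 9, 4 are pairwise coprime; by CRT there is a unique solution modulo M = 7 · 9 · 4 = 252.
Solve pairwise, accumulating the modulus:
  Start with x ≡ 1 (mod 7).
  Combine with x ≡ 4 (mod 9): since gcd(7, 9) = 1, we get a unique residue mod 63.
    Write x = 1 + 7·t and substitute into x ≡ 4 (mod 9): 7·t ≡ 4 − 1 = 3 (mod 9).
    The inverse of 7 mod 9 is 4 (since 7·4 = 28 = 3·9 + 1), so t ≡ 4·3 = 12 ≡ 3 (mod 9).
    Then x = 1 + 7·3 = 22, valid modulo lcm(7, 9) = 63: x ≡ 22 (mod 63).
  Combine with x ≡ 3 (mod 4): since gcd(63, 4) = 1, we get a unique residue mod 252.
    Write x = 22 + 63·t and substitute into x ≡ 3 (mod 4): 63·t ≡ 3 − 22 = -19 (mod 4).
    Reduce coefficients mod 4: 3·t ≡ 1 (mod 4).
    The inverse of 3 mod 4 is 3 (since 3·3 = 9 = 2·4 + 1), so t ≡ 3·1 = 3 ≡ 3 (mod 4).
    Then x = 22 + 63·3 = 211, valid modulo lcm(63, 4) = 252: x ≡ 211 (mod 252).
Verify: 211 mod 7 = 1 ✓, 211 mod 9 = 4 ✓, 211 mod 4 = 3 ✓.

x ≡ 211 (mod 252).


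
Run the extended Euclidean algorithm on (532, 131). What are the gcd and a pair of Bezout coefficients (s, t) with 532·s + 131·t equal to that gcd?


Euclidean algorithm on (532, 131) — divide until remainder is 0:
  532 = 4 · 131 + 8
  131 = 16 · 8 + 3
  8 = 2 · 3 + 2
  3 = 1 · 2 + 1
  2 = 2 · 1 + 0
gcd(532, 131) = 1.
Track Bezout coefficients alongside the remainders: start with r₀ = 532 = a·1 + b·0 (s = 1, t = 0) and r₁ = 131 = a·0 + b·1 (s = 0, t = 1); each new remainder r_{k+1} = r_{k-1} − q_k·r_k inherits s_{k+1} = s_{k-1} − q_k·s_k, t_{k+1} = t_{k-1} − q_k·t_k, so r_k = a·s_k + b·t_k at every step:
  q = 4: r = 8, s = 1 − 4·0 = 1, t = 0 − 4·1 = -4  (check: 532·1 + 131·(-4) = 8)
  q = 16: r = 3, s = 0 − 16·1 = -16, t = 1 − 16·(-4) = 65  (check: 532·(-16) + 131·65 = 3)
  q = 2: r = 2, s = 1 − 2·(-16) = 33, t = -4 − 2·65 = -134  (check: 532·33 + 131·(-134) = 2)
  q = 1: r = 1, s = -16 − 1·33 = -49, t = 65 − 1·(-134) = 199  (check: 532·(-49) + 131·199 = 1)
The row with r = 1 (the gcd) gives the Bezout coefficients s = -49, t = 199.
Result: 532 · (-49) + 131 · (199) = 1.

gcd(532, 131) = 1; s = -49, t = 199 (check: 532·(-49) + 131·199 = 1).


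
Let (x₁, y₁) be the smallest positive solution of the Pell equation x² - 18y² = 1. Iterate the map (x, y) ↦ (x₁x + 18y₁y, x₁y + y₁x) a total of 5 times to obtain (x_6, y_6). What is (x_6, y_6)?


Step 1: Find the fundamental solution (x₁, y₁) of x² - 18y² = 1.
  Expand √18 as a continued fraction. a₀ = ⌊√18⌋ = 4; iterate m_{k+1} = d_k·a_k − m_k, d_{k+1} = (18 − m_{k+1}²)/d_k, a_{k+1} = ⌊(a₀ + m_{k+1})/d_{k+1}⌋ (starting m₀ = 0, d₀ = 1), with convergents p_k = a_k·p_{k-1} + p_{k-2}, q_k = a_k·q_{k-1} + q_{k-2} (p₋₁ = 1, q₋₁ = 0):
  k = 0: a₀ = 4; p₀/q₀ = 4/1; p₀² − 18·q₀² = 16 − 18 = -2.
  k = 1: m = 4, d = 2, a = ⌊(4 + 4)/2⌋ = 4; p/q = (4·4 + 1)/(4·1 + 0) = 17/4; p² − 18·q² = 289 − 288 = 1.
  The first convergent with p² − 18·q² = 1 gives the fundamental solution (x₁, y₁) = (17, 4).
Step 2: Apply the recurrence (x_{n+1}, y_{n+1}) = (x₁x_n + 18y₁y_n, x₁y_n + y₁x_n) repeatedly.
  From (x_1, y_1) = (17, 4): x_2 = 17·17 + 18·4·4 = 577; y_2 = 17·4 + 4·17 = 136.
  From (x_2, y_2) = (577, 136): x_3 = 17·577 + 18·4·136 = 19601; y_3 = 17·136 + 4·577 = 4620.
  From (x_3, y_3) = (19601, 4620): x_4 = 17·19601 + 18·4·4620 = 665857; y_4 = 17·4620 + 4·19601 = 156944.
  From (x_4, y_4) = (665857, 156944): x_5 = 17·665857 + 18·4·156944 = 22619537; y_5 = 17·156944 + 4·665857 = 5331476.
  From (x_5, y_5) = (22619537, 5331476): x_6 = 17·22619537 + 18·4·5331476 = 768398401; y_6 = 17·5331476 + 4·22619537 = 181113240.
Step 3: Verify x_6² - 18·y_6² = 590436102659356801 - 590436102659356800 = 1 (should be 1). ✓

(x_1, y_1) = (17, 4); (x_6, y_6) = (768398401, 181113240).


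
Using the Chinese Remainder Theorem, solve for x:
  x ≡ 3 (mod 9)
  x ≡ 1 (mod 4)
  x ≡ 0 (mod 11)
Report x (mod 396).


Moduli 9, 4, 11 are pairwise coprime; by CRT there is a unique solution modulo M = 9 · 4 · 11 = 396.
Solve pairwise, accumulating the modulus:
  Start with x ≡ 3 (mod 9).
  Combine with x ≡ 1 (mod 4): since gcd(9, 4) = 1, we get a unique residue mod 36.
    Write x = 3 + 9·t and substitute into x ≡ 1 (mod 4): 9·t ≡ 1 − 3 = -2 (mod 4).
    Reduce coefficients mod 4: 1·t ≡ 2 (mod 4).
    So t ≡ 2 (mod 4).
    Then x = 3 + 9·2 = 21, valid modulo lcm(9, 4) = 36: x ≡ 21 (mod 36).
  Combine with x ≡ 0 (mod 11): since gcd(36, 11) = 1, we get a unique residue mod 396.
    Write x = 21 + 36·t and substitute into x ≡ 0 (mod 11): 36·t ≡ 0 − 21 = -21 (mod 11).
    Reduce coefficients mod 11: 3·t ≡ 1 (mod 11).
    The inverse of 3 mod 11 is 4 (since 3·4 = 12 = 1·11 + 1), so t ≡ 4·1 = 4 ≡ 4 (mod 11).
    Then x = 21 + 36·4 = 165, valid modulo lcm(36, 11) = 396: x ≡ 165 (mod 396).
Verify: 165 mod 9 = 3 ✓, 165 mod 4 = 1 ✓, 165 mod 11 = 0 ✓.

x ≡ 165 (mod 396).


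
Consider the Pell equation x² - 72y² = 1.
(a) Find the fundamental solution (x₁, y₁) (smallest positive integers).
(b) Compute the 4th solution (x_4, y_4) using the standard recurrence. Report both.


Step 1: Find the fundamental solution (x₁, y₁) of x² - 72y² = 1.
  Expand √72 as a continued fraction. a₀ = ⌊√72⌋ = 8; iterate m_{k+1} = d_k·a_k − m_k, d_{k+1} = (72 − m_{k+1}²)/d_k, a_{k+1} = ⌊(a₀ + m_{k+1})/d_{k+1}⌋ (starting m₀ = 0, d₀ = 1), with convergents p_k = a_k·p_{k-1} + p_{k-2}, q_k = a_k·q_{k-1} + q_{k-2} (p₋₁ = 1, q₋₁ = 0):
  k = 0: a₀ = 8; p₀/q₀ = 8/1; p₀² − 72·q₀² = 64 − 72 = -8.
  k = 1: m = 8, d = 8, a = ⌊(8 + 8)/8⌋ = 2; p/q = (2·8 + 1)/(2·1 + 0) = 17/2; p² − 72·q² = 289 − 288 = 1.
  The first convergent with p² − 72·q² = 1 gives the fundamental solution (x₁, y₁) = (17, 2).
Step 2: Apply the recurrence (x_{n+1}, y_{n+1}) = (x₁x_n + 72y₁y_n, x₁y_n + y₁x_n) repeatedly.
  From (x_1, y_1) = (17, 2): x_2 = 17·17 + 72·2·2 = 577; y_2 = 17·2 + 2·17 = 68.
  From (x_2, y_2) = (577, 68): x_3 = 17·577 + 72·2·68 = 19601; y_3 = 17·68 + 2·577 = 2310.
  From (x_3, y_3) = (19601, 2310): x_4 = 17·19601 + 72·2·2310 = 665857; y_4 = 17·2310 + 2·19601 = 78472.
Step 3: Verify x_4² - 72·y_4² = 443365544449 - 443365544448 = 1 (should be 1). ✓

(x_1, y_1) = (17, 2); (x_4, y_4) = (665857, 78472).


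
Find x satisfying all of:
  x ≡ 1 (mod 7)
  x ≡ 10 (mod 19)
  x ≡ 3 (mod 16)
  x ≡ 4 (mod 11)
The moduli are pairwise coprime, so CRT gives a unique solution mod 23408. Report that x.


Product of moduli M = 7 · 19 · 16 · 11 = 23408.
Merge one congruence at a time:
  Start: x ≡ 1 (mod 7).
  Combine with x ≡ 10 (mod 19); new modulus lcm = 133.
    Write x = 1 + 7·t and substitute into x ≡ 10 (mod 19): 7·t ≡ 10 − 1 = 9 (mod 19).
    The inverse of 7 mod 19 is 11 (since 7·11 = 77 = 4·19 + 1), so t ≡ 11·9 = 99 ≡ 4 (mod 19).
    Then x = 1 + 7·4 = 29, valid modulo lcm(7, 19) = 133: x ≡ 29 (mod 133).
  Combine with x ≡ 3 (mod 16); new modulus lcm = 2128.
    Write x = 29 + 133·t and substitute into x ≡ 3 (mod 16): 133·t ≡ 3 − 29 = -26 (mod 16).
    Reduce coefficients mod 16: 5·t ≡ 6 (mod 16).
    The inverse of 5 mod 16 is 13 (since 5·13 = 65 = 4·16 + 1), so t ≡ 13·6 = 78 ≡ 14 (mod 16).
    Then x = 29 + 133·14 = 1891, valid modulo lcm(133, 16) = 2128: x ≡ 1891 (mod 2128).
  Combine with x ≡ 4 (mod 11); new modulus lcm = 23408.
    Write x = 1891 + 2128·t and substitute into x ≡ 4 (mod 11): 2128·t ≡ 4 − 1891 = -1887 (mod 11).
    Reduce coefficients mod 11: 5·t ≡ 5 (mod 11).
    The inverse of 5 mod 11 is 9 (since 5·9 = 45 = 4·11 + 1), so t ≡ 9·5 = 45 ≡ 1 (mod 11).
    Then x = 1891 + 2128·1 = 4019, valid modulo lcm(2128, 11) = 23408: x ≡ 4019 (mod 23408).
Verify against each original: 4019 mod 7 = 1, 4019 mod 19 = 10, 4019 mod 16 = 3, 4019 mod 11 = 4.

x ≡ 4019 (mod 23408).


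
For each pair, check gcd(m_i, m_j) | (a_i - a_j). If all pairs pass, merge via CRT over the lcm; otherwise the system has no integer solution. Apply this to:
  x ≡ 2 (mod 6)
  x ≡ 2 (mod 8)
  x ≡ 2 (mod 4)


Moduli 6, 8, 4 are not pairwise coprime, so CRT works modulo lcm(m_i) when all pairwise compatibility conditions hold.
Pairwise compatibility: gcd(m_i, m_j) must divide a_i - a_j for every pair.
Merge one congruence at a time:
  Start: x ≡ 2 (mod 6).
  Combine with x ≡ 2 (mod 8): gcd(6, 8) = 2; 2 - 2 = 0, which IS divisible by 2, so compatible.
    Write x = 2 + 6·t and substitute into x ≡ 2 (mod 8): 6·t ≡ 2 − 2 = 0 (mod 8).
    Divide the congruence (and modulus) by g = 2: 3·t ≡ 0 (mod 4).
    The inverse of 3 mod 4 is 3 (since 3·3 = 9 = 2·4 + 1), so t ≡ 3·0 = 0 ≡ 0 (mod 4).
    Then x = 2 + 6·0 = 2, valid modulo lcm(6, 8) = 24: x ≡ 2 (mod 24).
  Combine with x ≡ 2 (mod 4): gcd(24, 4) = 4; 2 - 2 = 0, which IS divisible by 4, so compatible.
    Write x = 2 + 24·t and substitute into x ≡ 2 (mod 4): 24·t ≡ 2 − 2 = 0 (mod 4).
    Divide the congruence (and modulus) by g = 4: 6·t ≡ 0 (mod 1).
    Modulo 1 every t works; take t = 0.
    Then x = 2 + 24·0 = 2, valid modulo lcm(24, 4) = 24: x ≡ 2 (mod 24).
Verify: 2 mod 6 = 2, 2 mod 8 = 2, 2 mod 4 = 2.

x ≡ 2 (mod 24).


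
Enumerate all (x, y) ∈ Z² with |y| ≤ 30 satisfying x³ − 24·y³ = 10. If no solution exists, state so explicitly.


The equation is x³ - 24y³ = 10. For fixed y, x³ = 24·y³ + 10, so a solution requires the RHS to be a perfect cube.
Strategy: iterate y from -30 to 30, compute RHS = 24·y³ + 10, and check whether it is a (positive or negative) perfect cube.
Check small values of y:
  y = 0: RHS = 10 is not a perfect cube.
  y = 1: RHS = 34 is not a perfect cube.
  y = -1: RHS = -14 is not a perfect cube.
  y = 2: RHS = 202 is not a perfect cube.
  y = -2: RHS = -182 is not a perfect cube.
  y = 3: RHS = 658 is not a perfect cube.
  y = -3: RHS = -638 is not a perfect cube.
Continuing the search up to |y| = 30 finds no solutions either.
No (x, y) in the scanned range satisfies the equation.

No integer solutions with |y| ≤ 30.


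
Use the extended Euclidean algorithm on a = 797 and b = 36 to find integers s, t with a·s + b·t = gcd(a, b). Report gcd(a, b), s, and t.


Euclidean algorithm on (797, 36) — divide until remainder is 0:
  797 = 22 · 36 + 5
  36 = 7 · 5 + 1
  5 = 5 · 1 + 0
gcd(797, 36) = 1.
Track Bezout coefficients alongside the remainders: start with r₀ = 797 = a·1 + b·0 (s = 1, t = 0) and r₁ = 36 = a·0 + b·1 (s = 0, t = 1); each new remainder r_{k+1} = r_{k-1} − q_k·r_k inherits s_{k+1} = s_{k-1} − q_k·s_k, t_{k+1} = t_{k-1} − q_k·t_k, so r_k = a·s_k + b·t_k at every step:
  q = 22: r = 5, s = 1 − 22·0 = 1, t = 0 − 22·1 = -22  (check: 797·1 + 36·(-22) = 5)
  q = 7: r = 1, s = 0 − 7·1 = -7, t = 1 − 7·(-22) = 155  (check: 797·(-7) + 36·155 = 1)
The row with r = 1 (the gcd) gives the Bezout coefficients s = -7, t = 155.
Result: 797 · (-7) + 36 · (155) = 1.

gcd(797, 36) = 1; s = -7, t = 155 (check: 797·(-7) + 36·155 = 1).


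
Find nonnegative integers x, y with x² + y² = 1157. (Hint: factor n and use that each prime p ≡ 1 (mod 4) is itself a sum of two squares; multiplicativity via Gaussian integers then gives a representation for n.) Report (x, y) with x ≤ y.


Step 1: Factor n = 1157 = 13 · 89.
Step 2: Check the mod-4 condition on each prime factor: 13 ≡ 1 (mod 4), exponent 1; 89 ≡ 1 (mod 4), exponent 1.
All primes ≡ 3 (mod 4) appear to even exponent (or don't appear), so by the two-squares theorem n IS expressible as a sum of two squares.
Step 3: Build a representation. Here n = 13 · 89 is a product of primes ≡ 1 (mod 4). Each prime p ≡ 1 (mod 4) is itself a sum of two squares; find a² by testing p − a² for a perfect square:
  13: 13 − 1² = 12, 13 − 2² = 9 = 3² ⇒ 13 = 2² + 3².
  89: 89 − 1² = 88, 89 − 2² = 85, 89 − 3² = 80, 89 − 4² = 73, 89 − 5² = 64 = 8² ⇒ 89 = 5² + 8².
  Combine using the Brahmagupta–Fibonacci identity (a² + b²)(c² + d²) = (ac − bd)² + (ad + bc)² = (ac + bd)² + (ad − bc)²:
  13 · 89 = 1157: from (2² + 3²)(5² + 8²), take (2·5 − 3·8, 2·8 + 3·5) = (10 − 24, 16 + 15) = (-14, 31); dropping signs (only squares matter) gives (14, 31); check 14² + 31² = 196 + 961 = 1157 ✓.
Step 4: Order so x ≤ y and verify: 14² + 31² = 196 + 961 = 1157 = n. ✓

n = 1157 = 14² + 31² (one valid representation with x ≤ y).


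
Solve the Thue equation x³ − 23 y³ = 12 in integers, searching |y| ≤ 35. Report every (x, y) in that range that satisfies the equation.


The equation is x³ - 23y³ = 12. For fixed y, x³ = 23·y³ + 12, so a solution requires the RHS to be a perfect cube.
Strategy: iterate y from -35 to 35, compute RHS = 23·y³ + 12, and check whether it is a (positive or negative) perfect cube.
Check small values of y:
  y = 0: RHS = 12 is not a perfect cube.
  y = 1: RHS = 35 is not a perfect cube.
  y = -1: RHS = -11 is not a perfect cube.
  y = 2: RHS = 196 is not a perfect cube.
  y = -2: RHS = -172 is not a perfect cube.
  y = 3: RHS = 633 is not a perfect cube.
  y = -3: RHS = -609 is not a perfect cube.
Continuing the search up to |y| = 35 finds no solutions either.
No (x, y) in the scanned range satisfies the equation.

No integer solutions with |y| ≤ 35.


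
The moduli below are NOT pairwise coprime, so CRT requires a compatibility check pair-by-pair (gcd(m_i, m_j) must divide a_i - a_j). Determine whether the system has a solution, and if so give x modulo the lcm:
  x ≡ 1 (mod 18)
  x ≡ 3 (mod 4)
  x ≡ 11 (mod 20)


Moduli 18, 4, 20 are not pairwise coprime, so CRT works modulo lcm(m_i) when all pairwise compatibility conditions hold.
Pairwise compatibility: gcd(m_i, m_j) must divide a_i - a_j for every pair.
Merge one congruence at a time:
  Start: x ≡ 1 (mod 18).
  Combine with x ≡ 3 (mod 4): gcd(18, 4) = 2; 3 - 1 = 2, which IS divisible by 2, so compatible.
    Write x = 1 + 18·t and substitute into x ≡ 3 (mod 4): 18·t ≡ 3 − 1 = 2 (mod 4).
    Divide the congruence (and modulus) by g = 2: 9·t ≡ 1 (mod 2).
    Reduce coefficients mod 2: 1·t ≡ 1 (mod 2).
    So t ≡ 1 (mod 2).
    Then x = 1 + 18·1 = 19, valid modulo lcm(18, 4) = 36: x ≡ 19 (mod 36).
  Combine with x ≡ 11 (mod 20): gcd(36, 20) = 4; 11 - 19 = -8, which IS divisible by 4, so compatible.
    Write x = 19 + 36·t and substitute into x ≡ 11 (mod 20): 36·t ≡ 11 − 19 = -8 (mod 20).
    Divide the congruence (and modulus) by g = 4: 9·t ≡ -2 (mod 5).
    Reduce coefficients mod 5: 4·t ≡ 3 (mod 5).
    The inverse of 4 mod 5 is 4 (since 4·4 = 16 = 3·5 + 1), so t ≡ 4·3 = 12 ≡ 2 (mod 5).
    Then x = 19 + 36·2 = 91, valid modulo lcm(36, 20) = 180: x ≡ 91 (mod 180).
Verify: 91 mod 18 = 1, 91 mod 4 = 3, 91 mod 20 = 11.

x ≡ 91 (mod 180).


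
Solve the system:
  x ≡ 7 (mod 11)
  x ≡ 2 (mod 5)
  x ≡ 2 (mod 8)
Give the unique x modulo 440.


Moduli 11, 5, 8 are pairwise coprime; by CRT there is a unique solution modulo M = 11 · 5 · 8 = 440.
Solve pairwise, accumulating the modulus:
  Start with x ≡ 7 (mod 11).
  Combine with x ≡ 2 (mod 5): since gcd(11, 5) = 1, we get a unique residue mod 55.
    Write x = 7 + 11·t and substitute into x ≡ 2 (mod 5): 11·t ≡ 2 − 7 = -5 (mod 5).
    Reduce coefficients mod 5: 1·t ≡ 0 (mod 5).
    So t ≡ 0 (mod 5).
    Then x = 7 + 11·0 = 7, valid modulo lcm(11, 5) = 55: x ≡ 7 (mod 55).
  Combine with x ≡ 2 (mod 8): since gcd(55, 8) = 1, we get a unique residue mod 440.
    Write x = 7 + 55·t and substitute into x ≡ 2 (mod 8): 55·t ≡ 2 − 7 = -5 (mod 8).
    Reduce coefficients mod 8: 7·t ≡ 3 (mod 8).
    The inverse of 7 mod 8 is 7 (since 7·7 = 49 = 6·8 + 1), so t ≡ 7·3 = 21 ≡ 5 (mod 8).
    Then x = 7 + 55·5 = 282, valid modulo lcm(55, 8) = 440: x ≡ 282 (mod 440).
Verify: 282 mod 11 = 7 ✓, 282 mod 5 = 2 ✓, 282 mod 8 = 2 ✓.

x ≡ 282 (mod 440).


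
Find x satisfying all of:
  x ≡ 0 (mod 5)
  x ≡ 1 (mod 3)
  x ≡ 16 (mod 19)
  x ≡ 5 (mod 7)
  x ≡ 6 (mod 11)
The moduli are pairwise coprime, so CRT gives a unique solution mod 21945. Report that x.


Product of moduli M = 5 · 3 · 19 · 7 · 11 = 21945.
Merge one congruence at a time:
  Start: x ≡ 0 (mod 5).
  Combine with x ≡ 1 (mod 3); new modulus lcm = 15.
    Write x = 0 + 5·t and substitute into x ≡ 1 (mod 3): 5·t ≡ 1 − 0 = 1 (mod 3).
    Reduce coefficients mod 3: 2·t ≡ 1 (mod 3).
    The inverse of 2 mod 3 is 2 (since 2·2 = 4 = 1·3 + 1), so t ≡ 2·1 = 2 ≡ 2 (mod 3).
    Then x = 0 + 5·2 = 10, valid modulo lcm(5, 3) = 15: x ≡ 10 (mod 15).
  Combine with x ≡ 16 (mod 19); new modulus lcm = 285.
    Write x = 10 + 15·t and substitute into x ≡ 16 (mod 19): 15·t ≡ 16 − 10 = 6 (mod 19).
    The inverse of 15 mod 19 is 14 (since 15·14 = 210 = 11·19 + 1), so t ≡ 14·6 = 84 ≡ 8 (mod 19).
    Then x = 10 + 15·8 = 130, valid modulo lcm(15, 19) = 285: x ≡ 130 (mod 285).
  Combine with x ≡ 5 (mod 7); new modulus lcm = 1995.
    Write x = 130 + 285·t and substitute into x ≡ 5 (mod 7): 285·t ≡ 5 − 130 = -125 (mod 7).
    Reduce coefficients mod 7: 5·t ≡ 1 (mod 7).
    The inverse of 5 mod 7 is 3 (since 5·3 = 15 = 2·7 + 1), so t ≡ 3·1 = 3 ≡ 3 (mod 7).
    Then x = 130 + 285·3 = 985, valid modulo lcm(285, 7) = 1995: x ≡ 985 (mod 1995).
  Combine with x ≡ 6 (mod 11); new modulus lcm = 21945.
    Write x = 985 + 1995·t and substitute into x ≡ 6 (mod 11): 1995·t ≡ 6 − 985 = -979 (mod 11).
    Reduce coefficients mod 11: 4·t ≡ 0 (mod 11).
    The inverse of 4 mod 11 is 3 (since 4·3 = 12 = 1·11 + 1), so t ≡ 3·0 = 0 ≡ 0 (mod 11).
    Then x = 985 + 1995·0 = 985, valid modulo lcm(1995, 11) = 21945: x ≡ 985 (mod 21945).
Verify against each original: 985 mod 5 = 0, 985 mod 3 = 1, 985 mod 19 = 16, 985 mod 7 = 5, 985 mod 11 = 6.

x ≡ 985 (mod 21945).


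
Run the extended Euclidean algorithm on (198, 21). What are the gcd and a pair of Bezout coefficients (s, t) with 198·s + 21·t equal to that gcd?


Euclidean algorithm on (198, 21) — divide until remainder is 0:
  198 = 9 · 21 + 9
  21 = 2 · 9 + 3
  9 = 3 · 3 + 0
gcd(198, 21) = 3.
Track Bezout coefficients alongside the remainders: start with r₀ = 198 = a·1 + b·0 (s = 1, t = 0) and r₁ = 21 = a·0 + b·1 (s = 0, t = 1); each new remainder r_{k+1} = r_{k-1} − q_k·r_k inherits s_{k+1} = s_{k-1} − q_k·s_k, t_{k+1} = t_{k-1} − q_k·t_k, so r_k = a·s_k + b·t_k at every step:
  q = 9: r = 9, s = 1 − 9·0 = 1, t = 0 − 9·1 = -9  (check: 198·1 + 21·(-9) = 9)
  q = 2: r = 3, s = 0 − 2·1 = -2, t = 1 − 2·(-9) = 19  (check: 198·(-2) + 21·19 = 3)
The row with r = 3 (the gcd) gives the Bezout coefficients s = -2, t = 19.
Result: 198 · (-2) + 21 · (19) = 3.

gcd(198, 21) = 3; s = -2, t = 19 (check: 198·(-2) + 21·19 = 3).


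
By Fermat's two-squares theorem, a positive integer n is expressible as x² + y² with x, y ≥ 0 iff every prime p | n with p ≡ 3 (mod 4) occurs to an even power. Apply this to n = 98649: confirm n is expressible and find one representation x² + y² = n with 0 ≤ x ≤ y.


Step 1: Factor n = 98649 = 3^2 · 97 · 113.
Step 2: Check the mod-4 condition on each prime factor: 3 ≡ 3 (mod 4), exponent 2 (must be even); 97 ≡ 1 (mod 4), exponent 1; 113 ≡ 1 (mod 4), exponent 1.
All primes ≡ 3 (mod 4) appear to even exponent (or don't appear), so by the two-squares theorem n IS expressible as a sum of two squares.
Step 3: Build a representation. Group n = k² · m with k = 3 and m = 97 · 113 = 10961 (a product of primes ≡ 1 (mod 4)); a representation of m scales to one of n via (k·x)² + (k·y)² = k²(x² + y²). Each prime p ≡ 1 (mod 4) is itself a sum of two squares; find a² by testing p − a² for a perfect square:
  97: 97 − 1² = 96, 97 − 2² = 93, 97 − 3² = 88, 97 − 4² = 81 = 9² ⇒ 97 = 4² + 9².
  113: 113 − 1² = 112, 113 − 2² = 109, 113 − 3² = 104, 113 − 4² = 97, 113 − 5² = 88, 113 − 6² = 77, 113 − 7² = 64 = 8² ⇒ 113 = 7² + 8².
  Combine using the Brahmagupta–Fibonacci identity (a² + b²)(c² + d²) = (ac − bd)² + (ad + bc)² = (ac + bd)² + (ad − bc)²:
  97 · 113 = 10961: from (4² + 9²)(7² + 8²), take (4·7 − 9·8, 4·8 + 9·7) = (28 − 72, 32 + 63) = (-44, 95); dropping signs (only squares matter) gives (44, 95); check 44² + 95² = 1936 + 9025 = 10961 ✓.
  Scale by k = 3: (3·44, 3·95) = (132, 285).
Step 4: Order so x ≤ y and verify: 132² + 285² = 17424 + 81225 = 98649 = n. ✓

n = 98649 = 132² + 285² (one valid representation with x ≤ y).


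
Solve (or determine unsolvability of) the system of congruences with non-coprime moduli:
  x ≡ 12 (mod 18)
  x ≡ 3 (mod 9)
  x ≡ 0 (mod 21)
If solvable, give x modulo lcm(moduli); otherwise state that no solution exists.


Moduli 18, 9, 21 are not pairwise coprime, so CRT works modulo lcm(m_i) when all pairwise compatibility conditions hold.
Pairwise compatibility: gcd(m_i, m_j) must divide a_i - a_j for every pair.
Merge one congruence at a time:
  Start: x ≡ 12 (mod 18).
  Combine with x ≡ 3 (mod 9): gcd(18, 9) = 9; 3 - 12 = -9, which IS divisible by 9, so compatible.
    Write x = 12 + 18·t and substitute into x ≡ 3 (mod 9): 18·t ≡ 3 − 12 = -9 (mod 9).
    Divide the congruence (and modulus) by g = 9: 2·t ≡ -1 (mod 1).
    Modulo 1 every t works; take t = 0.
    Then x = 12 + 18·0 = 12, valid modulo lcm(18, 9) = 18: x ≡ 12 (mod 18).
  Combine with x ≡ 0 (mod 21): gcd(18, 21) = 3; 0 - 12 = -12, which IS divisible by 3, so compatible.
    Write x = 12 + 18·t and substitute into x ≡ 0 (mod 21): 18·t ≡ 0 − 12 = -12 (mod 21).
    Divide the congruence (and modulus) by g = 3: 6·t ≡ -4 (mod 7).
    Reduce coefficients mod 7: 6·t ≡ 3 (mod 7).
    The inverse of 6 mod 7 is 6 (since 6·6 = 36 = 5·7 + 1), so t ≡ 6·3 = 18 ≡ 4 (mod 7).
    Then x = 12 + 18·4 = 84, valid modulo lcm(18, 21) = 126: x ≡ 84 (mod 126).
Verify: 84 mod 18 = 12, 84 mod 9 = 3, 84 mod 21 = 0.

x ≡ 84 (mod 126).


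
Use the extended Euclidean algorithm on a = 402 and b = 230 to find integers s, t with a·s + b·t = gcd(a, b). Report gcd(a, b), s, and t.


Euclidean algorithm on (402, 230) — divide until remainder is 0:
  402 = 1 · 230 + 172
  230 = 1 · 172 + 58
  172 = 2 · 58 + 56
  58 = 1 · 56 + 2
  56 = 28 · 2 + 0
gcd(402, 230) = 2.
Track Bezout coefficients alongside the remainders: start with r₀ = 402 = a·1 + b·0 (s = 1, t = 0) and r₁ = 230 = a·0 + b·1 (s = 0, t = 1); each new remainder r_{k+1} = r_{k-1} − q_k·r_k inherits s_{k+1} = s_{k-1} − q_k·s_k, t_{k+1} = t_{k-1} − q_k·t_k, so r_k = a·s_k + b·t_k at every step:
  q = 1: r = 172, s = 1 − 1·0 = 1, t = 0 − 1·1 = -1  (check: 402·1 + 230·(-1) = 172)
  q = 1: r = 58, s = 0 − 1·1 = -1, t = 1 − 1·(-1) = 2  (check: 402·(-1) + 230·2 = 58)
  q = 2: r = 56, s = 1 − 2·(-1) = 3, t = -1 − 2·2 = -5  (check: 402·3 + 230·(-5) = 56)
  q = 1: r = 2, s = -1 − 1·3 = -4, t = 2 − 1·(-5) = 7  (check: 402·(-4) + 230·7 = 2)
The row with r = 2 (the gcd) gives the Bezout coefficients s = -4, t = 7.
Result: 402 · (-4) + 230 · (7) = 2.

gcd(402, 230) = 2; s = -4, t = 7 (check: 402·(-4) + 230·7 = 2).


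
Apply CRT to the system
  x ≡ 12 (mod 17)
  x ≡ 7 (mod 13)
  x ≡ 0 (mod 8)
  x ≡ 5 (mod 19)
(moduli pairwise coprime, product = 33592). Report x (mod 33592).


Product of moduli M = 17 · 13 · 8 · 19 = 33592.
Merge one congruence at a time:
  Start: x ≡ 12 (mod 17).
  Combine with x ≡ 7 (mod 13); new modulus lcm = 221.
    Write x = 12 + 17·t and substitute into x ≡ 7 (mod 13): 17·t ≡ 7 − 12 = -5 (mod 13).
    Reduce coefficients mod 13: 4·t ≡ 8 (mod 13).
    The inverse of 4 mod 13 is 10 (since 4·10 = 40 = 3·13 + 1), so t ≡ 10·8 = 80 ≡ 2 (mod 13).
    Then x = 12 + 17·2 = 46, valid modulo lcm(17, 13) = 221: x ≡ 46 (mod 221).
  Combine with x ≡ 0 (mod 8); new modulus lcm = 1768.
    Write x = 46 + 221·t and substitute into x ≡ 0 (mod 8): 221·t ≡ 0 − 46 = -46 (mod 8).
    Reduce coefficients mod 8: 5·t ≡ 2 (mod 8).
    The inverse of 5 mod 8 is 5 (since 5·5 = 25 = 3·8 + 1), so t ≡ 5·2 = 10 ≡ 2 (mod 8).
    Then x = 46 + 221·2 = 488, valid modulo lcm(221, 8) = 1768: x ≡ 488 (mod 1768).
  Combine with x ≡ 5 (mod 19); new modulus lcm = 33592.
    Write x = 488 + 1768·t and substitute into x ≡ 5 (mod 19): 1768·t ≡ 5 − 488 = -483 (mod 19).
    Reduce coefficients mod 19: 1·t ≡ 11 (mod 19).
    So t ≡ 11 (mod 19).
    Then x = 488 + 1768·11 = 19936, valid modulo lcm(1768, 19) = 33592: x ≡ 19936 (mod 33592).
Verify against each original: 19936 mod 17 = 12, 19936 mod 13 = 7, 19936 mod 8 = 0, 19936 mod 19 = 5.

x ≡ 19936 (mod 33592).


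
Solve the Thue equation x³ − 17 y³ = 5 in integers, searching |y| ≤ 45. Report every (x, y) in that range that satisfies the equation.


The equation is x³ - 17y³ = 5. For fixed y, x³ = 17·y³ + 5, so a solution requires the RHS to be a perfect cube.
Strategy: iterate y from -45 to 45, compute RHS = 17·y³ + 5, and check whether it is a (positive or negative) perfect cube.
Check small values of y:
  y = 0: RHS = 5 is not a perfect cube.
  y = 1: RHS = 22 is not a perfect cube.
  y = -1: RHS = -12 is not a perfect cube.
  y = 2: RHS = 141 is not a perfect cube.
  y = -2: RHS = -131 is not a perfect cube.
  y = 3: RHS = 464 is not a perfect cube.
  y = -3: RHS = -454 is not a perfect cube.
Continuing the search up to |y| = 45 finds no solutions either.
No (x, y) in the scanned range satisfies the equation.

No integer solutions with |y| ≤ 45.


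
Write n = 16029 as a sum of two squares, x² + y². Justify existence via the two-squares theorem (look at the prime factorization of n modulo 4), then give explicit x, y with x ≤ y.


Step 1: Factor n = 16029 = 3^2 · 13 · 137.
Step 2: Check the mod-4 condition on each prime factor: 3 ≡ 3 (mod 4), exponent 2 (must be even); 13 ≡ 1 (mod 4), exponent 1; 137 ≡ 1 (mod 4), exponent 1.
All primes ≡ 3 (mod 4) appear to even exponent (or don't appear), so by the two-squares theorem n IS expressible as a sum of two squares.
Step 3: Build a representation. Group n = k² · m with k = 3 and m = 13 · 137 = 1781 (a product of primes ≡ 1 (mod 4)); a representation of m scales to one of n via (k·x)² + (k·y)² = k²(x² + y²). Each prime p ≡ 1 (mod 4) is itself a sum of two squares; find a² by testing p − a² for a perfect square:
  13: 13 − 1² = 12, 13 − 2² = 9 = 3² ⇒ 13 = 2² + 3².
  137: 137 − 1² = 136, 137 − 2² = 133, 137 − 3² = 128, 137 − 4² = 121 = 11² ⇒ 137 = 4² + 11².
  Combine using the Brahmagupta–Fibonacci identity (a² + b²)(c² + d²) = (ac − bd)² + (ad + bc)² = (ac + bd)² + (ad − bc)²:
  13 · 137 = 1781: from (2² + 3²)(4² + 11²), take (2·4 − 3·11, 2·11 + 3·4) = (8 − 33, 22 + 12) = (-25, 34); dropping signs (only squares matter) gives (25, 34); check 25² + 34² = 625 + 1156 = 1781 ✓.
  Scale by k = 3: (3·25, 3·34) = (75, 102).
Step 4: Order so x ≤ y and verify: 75² + 102² = 5625 + 10404 = 16029 = n. ✓

n = 16029 = 75² + 102² (one valid representation with x ≤ y).


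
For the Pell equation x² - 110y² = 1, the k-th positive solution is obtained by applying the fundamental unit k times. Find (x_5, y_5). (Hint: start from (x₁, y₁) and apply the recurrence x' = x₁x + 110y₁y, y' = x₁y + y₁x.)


Step 1: Find the fundamental solution (x₁, y₁) of x² - 110y² = 1.
  Expand √110 as a continued fraction. a₀ = ⌊√110⌋ = 10; iterate m_{k+1} = d_k·a_k − m_k, d_{k+1} = (110 − m_{k+1}²)/d_k, a_{k+1} = ⌊(a₀ + m_{k+1})/d_{k+1}⌋ (starting m₀ = 0, d₀ = 1), with convergents p_k = a_k·p_{k-1} + p_{k-2}, q_k = a_k·q_{k-1} + q_{k-2} (p₋₁ = 1, q₋₁ = 0):
  k = 0: a₀ = 10; p₀/q₀ = 10/1; p₀² − 110·q₀² = 100 − 110 = -10.
  k = 1: m = 10, d = 10, a = ⌊(10 + 10)/10⌋ = 2; p/q = (2·10 + 1)/(2·1 + 0) = 21/2; p² − 110·q² = 441 − 440 = 1.
  The first convergent with p² − 110·q² = 1 gives the fundamental solution (x₁, y₁) = (21, 2).
Step 2: Apply the recurrence (x_{n+1}, y_{n+1}) = (x₁x_n + 110y₁y_n, x₁y_n + y₁x_n) repeatedly.
  From (x_1, y_1) = (21, 2): x_2 = 21·21 + 110·2·2 = 881; y_2 = 21·2 + 2·21 = 84.
  From (x_2, y_2) = (881, 84): x_3 = 21·881 + 110·2·84 = 36981; y_3 = 21·84 + 2·881 = 3526.
  From (x_3, y_3) = (36981, 3526): x_4 = 21·36981 + 110·2·3526 = 1552321; y_4 = 21·3526 + 2·36981 = 148008.
  From (x_4, y_4) = (1552321, 148008): x_5 = 21·1552321 + 110·2·148008 = 65160501; y_5 = 21·148008 + 2·1552321 = 6212810.
Step 3: Verify x_5² - 110·y_5² = 4245890890571001 - 4245890890571000 = 1 (should be 1). ✓

(x_1, y_1) = (21, 2); (x_5, y_5) = (65160501, 6212810).


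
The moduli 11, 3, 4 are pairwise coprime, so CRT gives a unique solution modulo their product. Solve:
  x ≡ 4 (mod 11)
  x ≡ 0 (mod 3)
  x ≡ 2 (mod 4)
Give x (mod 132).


Moduli 11, 3, 4 are pairwise coprime; by CRT there is a unique solution modulo M = 11 · 3 · 4 = 132.
Solve pairwise, accumulating the modulus:
  Start with x ≡ 4 (mod 11).
  Combine with x ≡ 0 (mod 3): since gcd(11, 3) = 1, we get a unique residue mod 33.
    Write x = 4 + 11·t and substitute into x ≡ 0 (mod 3): 11·t ≡ 0 − 4 = -4 (mod 3).
    Reduce coefficients mod 3: 2·t ≡ 2 (mod 3).
    The inverse of 2 mod 3 is 2 (since 2·2 = 4 = 1·3 + 1), so t ≡ 2·2 = 4 ≡ 1 (mod 3).
    Then x = 4 + 11·1 = 15, valid modulo lcm(11, 3) = 33: x ≡ 15 (mod 33).
  Combine with x ≡ 2 (mod 4): since gcd(33, 4) = 1, we get a unique residue mod 132.
    Write x = 15 + 33·t and substitute into x ≡ 2 (mod 4): 33·t ≡ 2 − 15 = -13 (mod 4).
    Reduce coefficients mod 4: 1·t ≡ 3 (mod 4).
    So t ≡ 3 (mod 4).
    Then x = 15 + 33·3 = 114, valid modulo lcm(33, 4) = 132: x ≡ 114 (mod 132).
Verify: 114 mod 11 = 4 ✓, 114 mod 3 = 0 ✓, 114 mod 4 = 2 ✓.

x ≡ 114 (mod 132).


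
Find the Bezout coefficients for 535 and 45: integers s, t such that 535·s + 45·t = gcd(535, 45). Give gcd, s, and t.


Euclidean algorithm on (535, 45) — divide until remainder is 0:
  535 = 11 · 45 + 40
  45 = 1 · 40 + 5
  40 = 8 · 5 + 0
gcd(535, 45) = 5.
Track Bezout coefficients alongside the remainders: start with r₀ = 535 = a·1 + b·0 (s = 1, t = 0) and r₁ = 45 = a·0 + b·1 (s = 0, t = 1); each new remainder r_{k+1} = r_{k-1} − q_k·r_k inherits s_{k+1} = s_{k-1} − q_k·s_k, t_{k+1} = t_{k-1} − q_k·t_k, so r_k = a·s_k + b·t_k at every step:
  q = 11: r = 40, s = 1 − 11·0 = 1, t = 0 − 11·1 = -11  (check: 535·1 + 45·(-11) = 40)
  q = 1: r = 5, s = 0 − 1·1 = -1, t = 1 − 1·(-11) = 12  (check: 535·(-1) + 45·12 = 5)
The row with r = 5 (the gcd) gives the Bezout coefficients s = -1, t = 12.
Result: 535 · (-1) + 45 · (12) = 5.

gcd(535, 45) = 5; s = -1, t = 12 (check: 535·(-1) + 45·12 = 5).


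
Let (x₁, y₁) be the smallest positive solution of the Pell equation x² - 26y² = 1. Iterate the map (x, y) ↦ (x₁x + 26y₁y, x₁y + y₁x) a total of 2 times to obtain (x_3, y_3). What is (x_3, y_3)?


Step 1: Find the fundamental solution (x₁, y₁) of x² - 26y² = 1.
  Expand √26 as a continued fraction. a₀ = ⌊√26⌋ = 5; iterate m_{k+1} = d_k·a_k − m_k, d_{k+1} = (26 − m_{k+1}²)/d_k, a_{k+1} = ⌊(a₀ + m_{k+1})/d_{k+1}⌋ (starting m₀ = 0, d₀ = 1), with convergents p_k = a_k·p_{k-1} + p_{k-2}, q_k = a_k·q_{k-1} + q_{k-2} (p₋₁ = 1, q₋₁ = 0):
  k = 0: a₀ = 5; p₀/q₀ = 5/1; p₀² − 26·q₀² = 25 − 26 = -1.
  k = 1: m = 5, d = 1, a = ⌊(5 + 5)/1⌋ = 10; p/q = (10·5 + 1)/(10·1 + 0) = 51/10; p² − 26·q² = 2601 − 2600 = 1.
  The first convergent with p² − 26·q² = 1 gives the fundamental solution (x₁, y₁) = (51, 10).
Step 2: Apply the recurrence (x_{n+1}, y_{n+1}) = (x₁x_n + 26y₁y_n, x₁y_n + y₁x_n) repeatedly.
  From (x_1, y_1) = (51, 10): x_2 = 51·51 + 26·10·10 = 5201; y_2 = 51·10 + 10·51 = 1020.
  From (x_2, y_2) = (5201, 1020): x_3 = 51·5201 + 26·10·1020 = 530451; y_3 = 51·1020 + 10·5201 = 104030.
Step 3: Verify x_3² - 26·y_3² = 281378263401 - 281378263400 = 1 (should be 1). ✓

(x_1, y_1) = (51, 10); (x_3, y_3) = (530451, 104030).


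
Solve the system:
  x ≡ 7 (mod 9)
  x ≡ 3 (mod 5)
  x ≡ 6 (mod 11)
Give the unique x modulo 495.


Moduli 9, 5, 11 are pairwise coprime; by CRT there is a unique solution modulo M = 9 · 5 · 11 = 495.
Solve pairwise, accumulating the modulus:
  Start with x ≡ 7 (mod 9).
  Combine with x ≡ 3 (mod 5): since gcd(9, 5) = 1, we get a unique residue mod 45.
    Write x = 7 + 9·t and substitute into x ≡ 3 (mod 5): 9·t ≡ 3 − 7 = -4 (mod 5).
    Reduce coefficients mod 5: 4·t ≡ 1 (mod 5).
    The inverse of 4 mod 5 is 4 (since 4·4 = 16 = 3·5 + 1), so t ≡ 4·1 = 4 ≡ 4 (mod 5).
    Then x = 7 + 9·4 = 43, valid modulo lcm(9, 5) = 45: x ≡ 43 (mod 45).
  Combine with x ≡ 6 (mod 11): since gcd(45, 11) = 1, we get a unique residue mod 495.
    Write x = 43 + 45·t and substitute into x ≡ 6 (mod 11): 45·t ≡ 6 − 43 = -37 (mod 11).
    Reduce coefficients mod 11: 1·t ≡ 7 (mod 11).
    So t ≡ 7 (mod 11).
    Then x = 43 + 45·7 = 358, valid modulo lcm(45, 11) = 495: x ≡ 358 (mod 495).
Verify: 358 mod 9 = 7 ✓, 358 mod 5 = 3 ✓, 358 mod 11 = 6 ✓.

x ≡ 358 (mod 495).


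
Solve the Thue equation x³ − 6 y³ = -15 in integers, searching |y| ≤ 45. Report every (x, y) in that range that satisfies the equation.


The equation is x³ - 6y³ = -15. For fixed y, x³ = 6·y³ − 15, so a solution requires the RHS to be a perfect cube.
Strategy: iterate y from -45 to 45, compute RHS = 6·y³ − 15, and check whether it is a (positive or negative) perfect cube.
Check small values of y:
  y = 0: RHS = -15 is not a perfect cube.
  y = 1: RHS = -9 is not a perfect cube.
  y = -1: RHS = -21 is not a perfect cube.
  y = 2: RHS = 33 is not a perfect cube.
  y = -2: RHS = -63 is not a perfect cube.
  y = 3: RHS = 147 is not a perfect cube.
  y = -3: RHS = -177 is not a perfect cube.
Continuing the search up to |y| = 45 finds no solutions either.
No (x, y) in the scanned range satisfies the equation.

No integer solutions with |y| ≤ 45.


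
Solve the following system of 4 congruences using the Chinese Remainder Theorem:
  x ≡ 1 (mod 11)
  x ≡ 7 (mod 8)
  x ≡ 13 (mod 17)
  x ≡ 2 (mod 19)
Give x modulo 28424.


Product of moduli M = 11 · 8 · 17 · 19 = 28424.
Merge one congruence at a time:
  Start: x ≡ 1 (mod 11).
  Combine with x ≡ 7 (mod 8); new modulus lcm = 88.
    Write x = 1 + 11·t and substitute into x ≡ 7 (mod 8): 11·t ≡ 7 − 1 = 6 (mod 8).
    Reduce coefficients mod 8: 3·t ≡ 6 (mod 8).
    The inverse of 3 mod 8 is 3 (since 3·3 = 9 = 1·8 + 1), so t ≡ 3·6 = 18 ≡ 2 (mod 8).
    Then x = 1 + 11·2 = 23, valid modulo lcm(11, 8) = 88: x ≡ 23 (mod 88).
  Combine with x ≡ 13 (mod 17); new modulus lcm = 1496.
    Write x = 23 + 88·t and substitute into x ≡ 13 (mod 17): 88·t ≡ 13 − 23 = -10 (mod 17).
    Reduce coefficients mod 17: 3·t ≡ 7 (mod 17).
    The inverse of 3 mod 17 is 6 (since 3·6 = 18 = 1·17 + 1), so t ≡ 6·7 = 42 ≡ 8 (mod 17).
    Then x = 23 + 88·8 = 727, valid modulo lcm(88, 17) = 1496: x ≡ 727 (mod 1496).
  Combine with x ≡ 2 (mod 19); new modulus lcm = 28424.
    Write x = 727 + 1496·t and substitute into x ≡ 2 (mod 19): 1496·t ≡ 2 − 727 = -725 (mod 19).
    Reduce coefficients mod 19: 14·t ≡ 16 (mod 19).
    The inverse of 14 mod 19 is 15 (since 14·15 = 210 = 11·19 + 1), so t ≡ 15·16 = 240 ≡ 12 (mod 19).
    Then x = 727 + 1496·12 = 18679, valid modulo lcm(1496, 19) = 28424: x ≡ 18679 (mod 28424).
Verify against each original: 18679 mod 11 = 1, 18679 mod 8 = 7, 18679 mod 17 = 13, 18679 mod 19 = 2.

x ≡ 18679 (mod 28424).


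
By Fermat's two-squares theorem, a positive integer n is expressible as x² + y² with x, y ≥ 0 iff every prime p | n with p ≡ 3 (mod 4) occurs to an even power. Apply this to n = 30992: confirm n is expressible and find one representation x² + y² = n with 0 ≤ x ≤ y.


Step 1: Factor n = 30992 = 2^4 · 13 · 149.
Step 2: Check the mod-4 condition on each prime factor: 2 = 2 (special); 13 ≡ 1 (mod 4), exponent 1; 149 ≡ 1 (mod 4), exponent 1.
All primes ≡ 3 (mod 4) appear to even exponent (or don't appear), so by the two-squares theorem n IS expressible as a sum of two squares.
Step 3: Build a representation. Group n = k² · m with k = 4 and m = 13 · 149 = 1937 (a product of primes ≡ 1 (mod 4)); a representation of m scales to one of n via (k·x)² + (k·y)² = k²(x² + y²). Each prime p ≡ 1 (mod 4) is itself a sum of two squares; find a² by testing p − a² for a perfect square:
  13: 13 − 1² = 12, 13 − 2² = 9 = 3² ⇒ 13 = 2² + 3².
  149: 149 − 1² = 148, 149 − 2² = 145, 149 − 3² = 140, 149 − 4² = 133, 149 − 5² = 124, 149 − 6² = 113, 149 − 7² = 100 = 10² ⇒ 149 = 7² + 10².
  Combine using the Brahmagupta–Fibonacci identity (a² + b²)(c² + d²) = (ac − bd)² + (ad + bc)² = (ac + bd)² + (ad − bc)²:
  13 · 149 = 1937: from (2² + 3²)(7² + 10²), take (2·7 − 3·10, 2·10 + 3·7) = (14 − 30, 20 + 21) = (-16, 41); dropping signs (only squares matter) gives (16, 41); check 16² + 41² = 256 + 1681 = 1937 ✓.
  Scale by k = 4: (4·16, 4·41) = (64, 164).
Step 4: Order so x ≤ y and verify: 64² + 164² = 4096 + 26896 = 30992 = n. ✓

n = 30992 = 64² + 164² (one valid representation with x ≤ y).


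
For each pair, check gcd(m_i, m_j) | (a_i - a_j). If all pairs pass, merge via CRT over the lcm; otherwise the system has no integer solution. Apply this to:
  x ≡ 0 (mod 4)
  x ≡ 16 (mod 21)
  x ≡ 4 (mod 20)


Moduli 4, 21, 20 are not pairwise coprime, so CRT works modulo lcm(m_i) when all pairwise compatibility conditions hold.
Pairwise compatibility: gcd(m_i, m_j) must divide a_i - a_j for every pair.
Merge one congruence at a time:
  Start: x ≡ 0 (mod 4).
  Combine with x ≡ 16 (mod 21): gcd(4, 21) = 1; 16 - 0 = 16, which IS divisible by 1, so compatible.
    Write x = 0 + 4·t and substitute into x ≡ 16 (mod 21): 4·t ≡ 16 − 0 = 16 (mod 21).
    The inverse of 4 mod 21 is 16 (since 4·16 = 64 = 3·21 + 1), so t ≡ 16·16 = 256 ≡ 4 (mod 21).
    Then x = 0 + 4·4 = 16, valid modulo lcm(4, 21) = 84: x ≡ 16 (mod 84).
  Combine with x ≡ 4 (mod 20): gcd(84, 20) = 4; 4 - 16 = -12, which IS divisible by 4, so compatible.
    Write x = 16 + 84·t and substitute into x ≡ 4 (mod 20): 84·t ≡ 4 − 16 = -12 (mod 20).
    Divide the congruence (and modulus) by g = 4: 21·t ≡ -3 (mod 5).
    Reduce coefficients mod 5: 1·t ≡ 2 (mod 5).
    So t ≡ 2 (mod 5).
    Then x = 16 + 84·2 = 184, valid modulo lcm(84, 20) = 420: x ≡ 184 (mod 420).
Verify: 184 mod 4 = 0, 184 mod 21 = 16, 184 mod 20 = 4.

x ≡ 184 (mod 420).


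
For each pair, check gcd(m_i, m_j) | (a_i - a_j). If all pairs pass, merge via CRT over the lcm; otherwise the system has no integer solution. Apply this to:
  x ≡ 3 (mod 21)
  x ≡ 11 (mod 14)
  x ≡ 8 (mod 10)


Moduli 21, 14, 10 are not pairwise coprime, so CRT works modulo lcm(m_i) when all pairwise compatibility conditions hold.
Pairwise compatibility: gcd(m_i, m_j) must divide a_i - a_j for every pair.
Merge one congruence at a time:
  Start: x ≡ 3 (mod 21).
  Combine with x ≡ 11 (mod 14): gcd(21, 14) = 7, and 11 - 3 = 8 is NOT divisible by 7.
    ⇒ system is inconsistent (no integer solution).

No solution (the system is inconsistent).


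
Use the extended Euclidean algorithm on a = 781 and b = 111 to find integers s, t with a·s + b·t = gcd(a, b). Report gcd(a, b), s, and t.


Euclidean algorithm on (781, 111) — divide until remainder is 0:
  781 = 7 · 111 + 4
  111 = 27 · 4 + 3
  4 = 1 · 3 + 1
  3 = 3 · 1 + 0
gcd(781, 111) = 1.
Track Bezout coefficients alongside the remainders: start with r₀ = 781 = a·1 + b·0 (s = 1, t = 0) and r₁ = 111 = a·0 + b·1 (s = 0, t = 1); each new remainder r_{k+1} = r_{k-1} − q_k·r_k inherits s_{k+1} = s_{k-1} − q_k·s_k, t_{k+1} = t_{k-1} − q_k·t_k, so r_k = a·s_k + b·t_k at every step:
  q = 7: r = 4, s = 1 − 7·0 = 1, t = 0 − 7·1 = -7  (check: 781·1 + 111·(-7) = 4)
  q = 27: r = 3, s = 0 − 27·1 = -27, t = 1 − 27·(-7) = 190  (check: 781·(-27) + 111·190 = 3)
  q = 1: r = 1, s = 1 − 1·(-27) = 28, t = -7 − 1·190 = -197  (check: 781·28 + 111·(-197) = 1)
The row with r = 1 (the gcd) gives the Bezout coefficients s = 28, t = -197.
Result: 781 · (28) + 111 · (-197) = 1.

gcd(781, 111) = 1; s = 28, t = -197 (check: 781·28 + 111·(-197) = 1).
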